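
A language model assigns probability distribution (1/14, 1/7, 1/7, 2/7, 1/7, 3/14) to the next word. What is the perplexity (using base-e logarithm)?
5.5317

Perplexity is e^H (or exp(H) for natural log).

First, H = -Σ p log p = 1.7105 nats
Perplexity = e^1.7105 = 5.5317

Interpretation: The model's uncertainty is equivalent to choosing uniformly among 5.5 options.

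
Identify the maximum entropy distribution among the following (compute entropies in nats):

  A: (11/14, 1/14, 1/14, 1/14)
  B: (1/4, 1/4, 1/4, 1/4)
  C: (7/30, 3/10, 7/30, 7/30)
B

For a discrete distribution over n outcomes, entropy is maximized by the uniform distribution.

Computing entropies:
H(A) = 0.7550 nats
H(B) = 1.3863 nats
H(C) = 1.3799 nats

The uniform distribution (where all probabilities equal 1/4) achieves the maximum entropy of log_e(4) = 1.3863 nats.

Distribution B has the highest entropy.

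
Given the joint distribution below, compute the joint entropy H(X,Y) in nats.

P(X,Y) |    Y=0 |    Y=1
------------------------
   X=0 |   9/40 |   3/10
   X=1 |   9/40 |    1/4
1.3790 nats

Joint entropy is H(X,Y) = -Σ_{x,y} p(x,y) log p(x,y).

Summing over all non-zero entries:
H(X,Y) = -[9/40·log_e(9/40) + 3/10·log_e(3/10) + 9/40·log_e(9/40) + 1/4·log_e(1/4)]
H(X,Y) = 1.3790 nats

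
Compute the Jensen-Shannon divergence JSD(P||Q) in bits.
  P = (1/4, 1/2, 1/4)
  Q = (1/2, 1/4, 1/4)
0.0613 bits

Jensen-Shannon divergence is:
JSD(P||Q) = 0.5 × D_KL(P||M) + 0.5 × D_KL(Q||M)
where M = 0.5 × (P + Q) is the mixture distribution.

M = 0.5 × (1/4, 1/2, 1/4) + 0.5 × (1/2, 1/4, 1/4) = (3/8, 3/8, 1/4)

D_KL(P||M) = 0.0613 bits
D_KL(Q||M) = 0.0613 bits

JSD(P||Q) = 0.5 × 0.0613 + 0.5 × 0.0613 = 0.0613 bits

Unlike KL divergence, JSD is symmetric and bounded: 0 ≤ JSD ≤ log(2).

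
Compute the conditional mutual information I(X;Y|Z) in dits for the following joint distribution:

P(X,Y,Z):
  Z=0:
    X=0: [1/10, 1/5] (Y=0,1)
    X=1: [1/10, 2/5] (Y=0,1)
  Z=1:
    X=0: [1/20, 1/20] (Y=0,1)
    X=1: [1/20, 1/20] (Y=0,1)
0.0038 dits

Conditional mutual information: I(X;Y|Z) = H(X|Z) + H(Y|Z) - H(X,Y|Z)

H(Z) = 0.2173
H(X,Z) = 0.5074 → H(X|Z) = 0.2901
H(Y,Z) = 0.4729 → H(Y|Z) = 0.2556
H(X,Y,Z) = 0.7592 → H(X,Y|Z) = 0.5419

I(X;Y|Z) = 0.2901 + 0.2556 - 0.5419 = 0.0038 dits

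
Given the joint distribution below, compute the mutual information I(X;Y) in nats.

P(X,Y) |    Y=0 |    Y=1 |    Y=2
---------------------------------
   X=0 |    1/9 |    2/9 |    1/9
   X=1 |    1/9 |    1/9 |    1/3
0.0708 nats

Mutual information: I(X;Y) = H(X) + H(Y) - H(X,Y)

Marginals:
P(X) = (4/9, 5/9), H(X) = 0.6870 nats
P(Y) = (2/9, 1/3, 4/9), H(Y) = 1.0609 nats

Joint entropy: H(X,Y) = 1.6770 nats

I(X;Y) = 0.6870 + 1.0609 - 1.6770 = 0.0708 nats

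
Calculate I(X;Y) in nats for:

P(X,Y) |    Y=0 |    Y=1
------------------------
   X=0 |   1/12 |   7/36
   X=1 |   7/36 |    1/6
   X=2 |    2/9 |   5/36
0.0336 nats

Mutual information: I(X;Y) = H(X) + H(Y) - H(X,Y)

Marginals:
P(X) = (5/18, 13/36, 13/36), H(X) = 1.0914 nats
P(Y) = (1/2, 1/2), H(Y) = 0.6931 nats

Joint entropy: H(X,Y) = 1.7510 nats

I(X;Y) = 1.0914 + 0.6931 - 1.7510 = 0.0336 nats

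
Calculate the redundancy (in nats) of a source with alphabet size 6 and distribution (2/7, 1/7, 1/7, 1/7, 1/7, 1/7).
0.0439 nats

Redundancy measures how far a source is from maximum entropy:
R = H_max - H(X)

Maximum entropy for 6 symbols: H_max = log_e(6) = 1.7918 nats
Actual entropy: H(X) = 1.7479 nats
Redundancy: R = 1.7918 - 1.7479 = 0.0439 nats

This redundancy represents potential for compression: the source could be compressed by 0.0439 nats per symbol.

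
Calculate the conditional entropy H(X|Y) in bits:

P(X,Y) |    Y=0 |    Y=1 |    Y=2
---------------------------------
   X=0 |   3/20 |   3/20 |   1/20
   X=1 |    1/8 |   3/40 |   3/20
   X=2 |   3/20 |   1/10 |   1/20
1.5102 bits

Using the chain rule: H(X|Y) = H(X,Y) - H(Y)

First, compute H(X,Y) = 3.0618 bits

Marginal P(Y) = (17/40, 13/40, 1/4)
H(Y) = 1.5516 bits

H(X|Y) = H(X,Y) - H(Y) = 3.0618 - 1.5516 = 1.5102 bits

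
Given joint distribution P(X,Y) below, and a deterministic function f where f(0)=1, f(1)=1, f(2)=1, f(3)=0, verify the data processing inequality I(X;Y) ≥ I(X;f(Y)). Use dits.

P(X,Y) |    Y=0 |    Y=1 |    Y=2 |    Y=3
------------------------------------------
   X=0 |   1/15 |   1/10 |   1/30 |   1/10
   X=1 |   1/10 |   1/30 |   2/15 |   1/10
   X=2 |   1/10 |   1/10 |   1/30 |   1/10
I(X;Y) = 0.0301, I(X;f(Y)) = 0.0006, inequality holds: 0.0301 ≥ 0.0006

Data Processing Inequality: For any Markov chain X → Y → Z, we have I(X;Y) ≥ I(X;Z).

Here Z = f(Y) is a deterministic function of Y, forming X → Y → Z.

Original I(X;Y) = 0.0301 dits

After applying f:
P(X,Z) where Z=f(Y):
- P(X,Z=0) = P(X,Y=3)
- P(X,Z=1) = P(X,Y=0) + P(X,Y=1) + P(X,Y=2)

I(X;Z) = I(X;f(Y)) = 0.0006 dits

Verification: 0.0301 ≥ 0.0006 ✓

Information cannot be created by processing; the function f can only lose information about X.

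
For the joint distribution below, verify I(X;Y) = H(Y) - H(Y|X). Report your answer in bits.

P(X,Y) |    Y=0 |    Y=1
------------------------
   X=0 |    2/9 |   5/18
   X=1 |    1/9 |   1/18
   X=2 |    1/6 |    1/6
I(X;Y) = 0.0181 bits

Mutual information has multiple equivalent forms:
- I(X;Y) = H(X) - H(X|Y)
- I(X;Y) = H(Y) - H(Y|X)
- I(X;Y) = H(X) + H(Y) - H(X,Y)

Computing all quantities:
H(X) = 1.4591, H(Y) = 1.0000, H(X,Y) = 2.4411
H(X|Y) = 1.4411, H(Y|X) = 0.9819

Verification:
H(X) - H(X|Y) = 1.4591 - 1.4411 = 0.0181
H(Y) - H(Y|X) = 1.0000 - 0.9819 = 0.0181
H(X) + H(Y) - H(X,Y) = 1.4591 + 1.0000 - 2.4411 = 0.0181

All forms give I(X;Y) = 0.0181 bits. ✓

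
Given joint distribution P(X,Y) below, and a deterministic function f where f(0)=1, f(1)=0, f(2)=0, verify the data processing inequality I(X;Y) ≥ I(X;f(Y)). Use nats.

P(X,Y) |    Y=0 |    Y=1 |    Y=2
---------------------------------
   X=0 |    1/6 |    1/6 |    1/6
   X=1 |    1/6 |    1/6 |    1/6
I(X;Y) = 0.0000, I(X;f(Y)) = 0.0000, inequality holds: 0.0000 ≥ 0.0000

Data Processing Inequality: For any Markov chain X → Y → Z, we have I(X;Y) ≥ I(X;Z).

Here Z = f(Y) is a deterministic function of Y, forming X → Y → Z.

Original I(X;Y) = 0.0000 nats

After applying f:
P(X,Z) where Z=f(Y):
- P(X,Z=0) = P(X,Y=1) + P(X,Y=2)
- P(X,Z=1) = P(X,Y=0)

I(X;Z) = I(X;f(Y)) = 0.0000 nats

Verification: 0.0000 ≥ 0.0000 ✓

Information cannot be created by processing; the function f can only lose information about X.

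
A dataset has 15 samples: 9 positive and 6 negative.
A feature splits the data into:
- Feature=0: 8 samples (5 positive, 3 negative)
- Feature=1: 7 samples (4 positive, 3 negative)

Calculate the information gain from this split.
0.0021 bits

Information Gain = H(Y) - H(Y|Feature)

Before split:
P(positive) = 9/15 = 0.6000
H(Y) = 0.9710 bits

After split:
Feature=0: H = 0.9544 bits (weight = 8/15)
Feature=1: H = 0.9852 bits (weight = 7/15)
H(Y|Feature) = (8/15)×0.9544 + (7/15)×0.9852 = 0.9688 bits

Information Gain = 0.9710 - 0.9688 = 0.0021 bits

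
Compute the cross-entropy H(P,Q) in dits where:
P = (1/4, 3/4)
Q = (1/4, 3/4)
0.2442 dits

Cross-entropy: H(P,Q) = -Σ p(x) log q(x)

Alternatively: H(P,Q) = H(P) + D_KL(P||Q)
H(P) = 0.2442 dits
D_KL(P||Q) = 0.0000 dits

H(P,Q) = 0.2442 + 0.0000 = 0.2442 dits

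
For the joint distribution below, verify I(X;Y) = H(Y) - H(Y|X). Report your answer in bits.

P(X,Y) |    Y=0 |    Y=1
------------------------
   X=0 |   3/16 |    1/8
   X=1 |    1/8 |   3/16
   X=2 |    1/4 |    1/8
I(X;Y) = 0.0375 bits

Mutual information has multiple equivalent forms:
- I(X;Y) = H(X) - H(X|Y)
- I(X;Y) = H(Y) - H(Y|X)
- I(X;Y) = H(X) + H(Y) - H(X,Y)

Computing all quantities:
H(X) = 1.5794, H(Y) = 0.9887, H(X,Y) = 2.5306
H(X|Y) = 1.5419, H(Y|X) = 0.9512

Verification:
H(X) - H(X|Y) = 1.5794 - 1.5419 = 0.0375
H(Y) - H(Y|X) = 0.9887 - 0.9512 = 0.0375
H(X) + H(Y) - H(X,Y) = 1.5794 + 0.9887 - 2.5306 = 0.0375

All forms give I(X;Y) = 0.0375 bits. ✓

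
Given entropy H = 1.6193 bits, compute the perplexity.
3.0723

Perplexity is 2^H (or exp(H) for natural log).

H = 1.6193 bits
Perplexity = 2^1.6193 = 3.0723

Interpretation: The model's uncertainty is equivalent to choosing uniformly among 3.1 options.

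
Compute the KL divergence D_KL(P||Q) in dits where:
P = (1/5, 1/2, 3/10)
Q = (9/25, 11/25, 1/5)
0.0295 dits

KL divergence: D_KL(P||Q) = Σ p(x) log(p(x)/q(x))

Computing term by term:
  x=0: 1/5 × log_10[(1/5)/(9/25)] = 1/5 × -0.2553 = -0.0511
  x=1: 1/2 × log_10[(1/2)/(11/25)] = 1/2 × 0.0555 = 0.0278
  x=2: 3/10 × log_10[(3/10)/(1/5)] = 3/10 × 0.1761 = 0.0528

D_KL(P||Q) = 0.0295 dits

Note: KL divergence is always non-negative and equals 0 iff P = Q.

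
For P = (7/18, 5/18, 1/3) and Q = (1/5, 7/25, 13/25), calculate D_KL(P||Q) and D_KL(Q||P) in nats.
D_KL(P||Q) = 0.1082, D_KL(Q||P) = 0.1005

KL divergence is not symmetric: D_KL(P||Q) ≠ D_KL(Q||P) in general.

D_KL(P||Q) = 0.1082 nats
D_KL(Q||P) = 0.1005 nats

No, they are not equal!

This asymmetry is why KL divergence is not a true distance metric.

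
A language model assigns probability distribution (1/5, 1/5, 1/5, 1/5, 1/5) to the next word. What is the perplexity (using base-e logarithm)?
5.0000

Perplexity is e^H (or exp(H) for natural log).

First, H = -Σ p log p = 1.6094 nats
Perplexity = e^1.6094 = 5.0000

Interpretation: The model's uncertainty is equivalent to choosing uniformly among 5.0 options.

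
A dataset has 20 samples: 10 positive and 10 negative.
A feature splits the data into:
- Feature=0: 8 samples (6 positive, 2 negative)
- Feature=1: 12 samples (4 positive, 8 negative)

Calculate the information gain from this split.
0.1245 bits

Information Gain = H(Y) - H(Y|Feature)

Before split:
P(positive) = 10/20 = 0.5000
H(Y) = 1.0000 bits

After split:
Feature=0: H = 0.8113 bits (weight = 8/20)
Feature=1: H = 0.9183 bits (weight = 12/20)
H(Y|Feature) = (8/20)×0.8113 + (12/20)×0.9183 = 0.8755 bits

Information Gain = 1.0000 - 0.8755 = 0.1245 bits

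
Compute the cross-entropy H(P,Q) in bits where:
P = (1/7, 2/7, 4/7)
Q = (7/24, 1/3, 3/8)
1.5154 bits

Cross-entropy: H(P,Q) = -Σ p(x) log q(x)

Alternatively: H(P,Q) = H(P) + D_KL(P||Q)
H(P) = 1.3788 bits
D_KL(P||Q) = 0.1366 bits

H(P,Q) = 1.3788 + 0.1366 = 1.5154 bits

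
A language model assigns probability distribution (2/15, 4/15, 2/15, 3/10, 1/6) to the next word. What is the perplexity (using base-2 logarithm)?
4.7096

Perplexity is 2^H (or exp(H) for natural log).

First, H = -Σ p log p = 2.2356 bits
Perplexity = 2^2.2356 = 4.7096

Interpretation: The model's uncertainty is equivalent to choosing uniformly among 4.7 options.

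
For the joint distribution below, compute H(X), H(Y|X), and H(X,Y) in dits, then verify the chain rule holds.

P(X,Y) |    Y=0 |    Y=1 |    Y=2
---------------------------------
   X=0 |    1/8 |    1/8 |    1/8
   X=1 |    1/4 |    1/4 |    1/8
H(X,Y) = 0.7526, H(X) = 0.2873, H(Y|X) = 0.4653 (all in dits)

Chain rule: H(X,Y) = H(X) + H(Y|X)

Left side — joint entropy directly:
H(X,Y) = -Σ p(x,y) log p(x,y) = 0.7526 dits

Right side — compute H(Y|X) from the conditional distributions:
P(X) = (3/8, 5/8), so H(X) = 0.2873 dits
H(Y|X) = Σ_x P(X=x) · H(Y|X=x):
  P(Y|X=0) = (1/3, 1/3, 1/3), H(Y|X=0) = 0.4771, weight P(X=0) = 3/8
  P(Y|X=1) = (2/5, 2/5, 1/5), H(Y|X=1) = 0.4581, weight P(X=1) = 5/8
H(Y|X) = 0.4653 dits

H(X) + H(Y|X) = 0.2873 + 0.4653 = 0.7526 dits

Both sides equal 0.7526 dits. ✓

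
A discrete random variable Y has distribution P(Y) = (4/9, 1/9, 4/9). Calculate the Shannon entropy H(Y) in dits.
0.4191 dits

Shannon entropy is H(X) = -Σ p(x) log p(x).

For P = (4/9, 1/9, 4/9):
H = -4/9 × log_10(4/9) -1/9 × log_10(1/9) -4/9 × log_10(4/9)
H = 0.4191 dits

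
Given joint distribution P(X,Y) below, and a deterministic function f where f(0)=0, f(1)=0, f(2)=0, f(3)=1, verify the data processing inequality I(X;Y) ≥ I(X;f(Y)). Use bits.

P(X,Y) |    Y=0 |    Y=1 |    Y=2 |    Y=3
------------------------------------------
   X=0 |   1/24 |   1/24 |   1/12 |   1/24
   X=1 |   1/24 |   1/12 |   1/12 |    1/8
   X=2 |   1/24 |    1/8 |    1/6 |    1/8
I(X;Y) = 0.0302, I(X;f(Y)) = 0.0149, inequality holds: 0.0302 ≥ 0.0149

Data Processing Inequality: For any Markov chain X → Y → Z, we have I(X;Y) ≥ I(X;Z).

Here Z = f(Y) is a deterministic function of Y, forming X → Y → Z.

Original I(X;Y) = 0.0302 bits

After applying f:
P(X,Z) where Z=f(Y):
- P(X,Z=0) = P(X,Y=0) + P(X,Y=1) + P(X,Y=2)
- P(X,Z=1) = P(X,Y=3)

I(X;Z) = I(X;f(Y)) = 0.0149 bits

Verification: 0.0302 ≥ 0.0149 ✓

Information cannot be created by processing; the function f can only lose information about X.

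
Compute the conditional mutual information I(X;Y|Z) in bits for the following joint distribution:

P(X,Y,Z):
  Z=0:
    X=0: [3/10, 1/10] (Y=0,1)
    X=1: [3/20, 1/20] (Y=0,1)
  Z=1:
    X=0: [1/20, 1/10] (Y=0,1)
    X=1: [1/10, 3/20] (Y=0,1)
0.0013 bits

Conditional mutual information: I(X;Y|Z) = H(X|Z) + H(Y|Z) - H(X,Y|Z)

H(Z) = 0.9710
H(X,Z) = 1.9037 → H(X|Z) = 0.9328
H(Y,Z) = 1.8395 → H(Y|Z) = 0.8685
H(X,Y,Z) = 2.7710 → H(X,Y|Z) = 1.8000

I(X;Y|Z) = 0.9328 + 0.8685 - 1.8000 = 0.0013 bits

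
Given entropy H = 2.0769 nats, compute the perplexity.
7.9797

Perplexity is e^H (or exp(H) for natural log).

H = 2.0769 nats
Perplexity = e^2.0769 = 7.9797

Interpretation: The model's uncertainty is equivalent to choosing uniformly among 8.0 options.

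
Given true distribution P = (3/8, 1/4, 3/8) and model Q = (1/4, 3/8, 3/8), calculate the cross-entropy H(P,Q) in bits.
1.6344 bits

Cross-entropy: H(P,Q) = -Σ p(x) log q(x)

Alternatively: H(P,Q) = H(P) + D_KL(P||Q)
H(P) = 1.5613 bits
D_KL(P||Q) = 0.0731 bits

H(P,Q) = 1.5613 + 0.0731 = 1.6344 bits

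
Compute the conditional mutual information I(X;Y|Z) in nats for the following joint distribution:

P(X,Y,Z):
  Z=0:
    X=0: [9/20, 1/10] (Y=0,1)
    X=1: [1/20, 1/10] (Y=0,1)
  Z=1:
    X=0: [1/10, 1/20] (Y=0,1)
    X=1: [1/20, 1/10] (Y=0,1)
0.0795 nats

Conditional mutual information: I(X;Y|Z) = H(X|Z) + H(Y|Z) - H(X,Y|Z)

H(Z) = 0.6109
H(X,Z) = 1.1825 → H(X|Z) = 0.5717
H(Y,Z) = 1.2376 → H(Y|Z) = 0.6267
H(X,Y,Z) = 1.7297 → H(X,Y|Z) = 1.1189

I(X;Y|Z) = 0.5717 + 0.6267 - 1.1189 = 0.0795 nats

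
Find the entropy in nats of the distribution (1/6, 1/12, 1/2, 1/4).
1.1988 nats

Shannon entropy is H(X) = -Σ p(x) log p(x).

For P = (1/6, 1/12, 1/2, 1/4):
H = -1/6 × log_e(1/6) -1/12 × log_e(1/12) -1/2 × log_e(1/2) -1/4 × log_e(1/4)
H = 1.1988 nats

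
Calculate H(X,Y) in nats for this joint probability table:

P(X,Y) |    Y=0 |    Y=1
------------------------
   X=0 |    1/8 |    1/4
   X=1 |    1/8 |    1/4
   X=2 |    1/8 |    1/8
1.7329 nats

Joint entropy is H(X,Y) = -Σ_{x,y} p(x,y) log p(x,y).

Summing over all non-zero entries:
H(X,Y) = -[1/8·log_e(1/8) + 1/4·log_e(1/4) + 1/8·log_e(1/8) + 1/4·log_e(1/4) + 1/8·log_e(1/8) + 1/8·log_e(1/8)]
H(X,Y) = 1.7329 nats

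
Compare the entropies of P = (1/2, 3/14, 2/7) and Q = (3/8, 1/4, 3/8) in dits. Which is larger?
Q

Computing entropies in dits:
H(P) = 0.4493
H(Q) = 0.4700

Distribution Q has higher entropy.

Intuition: The distribution closer to uniform (more spread out) has higher entropy.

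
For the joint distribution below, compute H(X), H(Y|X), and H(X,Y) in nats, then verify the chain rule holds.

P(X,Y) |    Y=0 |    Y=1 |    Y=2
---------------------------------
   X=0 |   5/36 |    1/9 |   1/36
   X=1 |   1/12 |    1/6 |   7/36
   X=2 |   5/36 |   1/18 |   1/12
H(X,Y) = 2.0838, H(X) = 1.0720, H(Y|X) = 1.0118 (all in nats)

Chain rule: H(X,Y) = H(X) + H(Y|X)

Left side — joint entropy directly:
H(X,Y) = -Σ p(x,y) log p(x,y) = 2.0838 nats

Right side — compute H(Y|X) from the conditional distributions:
P(X) = (5/18, 4/9, 5/18), so H(X) = 1.0720 nats
H(Y|X) = Σ_x P(X=x) · H(Y|X=x):
  P(Y|X=0) = (1/2, 2/5, 1/10), H(Y|X=0) = 0.9433, weight P(X=0) = 5/18
  P(Y|X=1) = (3/16, 3/8, 7/16), H(Y|X=1) = 1.0434, weight P(X=1) = 4/9
  P(Y|X=2) = (1/2, 1/5, 3/10), H(Y|X=2) = 1.0297, weight P(X=2) = 5/18
H(Y|X) = 1.0118 nats

H(X) + H(Y|X) = 1.0720 + 1.0118 = 2.0838 nats

Both sides equal 2.0838 nats. ✓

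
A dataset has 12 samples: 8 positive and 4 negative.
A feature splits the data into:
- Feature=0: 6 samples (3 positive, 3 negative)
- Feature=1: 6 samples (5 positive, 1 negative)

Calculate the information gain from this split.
0.0933 bits

Information Gain = H(Y) - H(Y|Feature)

Before split:
P(positive) = 8/12 = 0.6667
H(Y) = 0.9183 bits

After split:
Feature=0: H = 1.0000 bits (weight = 6/12)
Feature=1: H = 0.6500 bits (weight = 6/12)
H(Y|Feature) = (6/12)×1.0000 + (6/12)×0.6500 = 0.8250 bits

Information Gain = 0.9183 - 0.8250 = 0.0933 bits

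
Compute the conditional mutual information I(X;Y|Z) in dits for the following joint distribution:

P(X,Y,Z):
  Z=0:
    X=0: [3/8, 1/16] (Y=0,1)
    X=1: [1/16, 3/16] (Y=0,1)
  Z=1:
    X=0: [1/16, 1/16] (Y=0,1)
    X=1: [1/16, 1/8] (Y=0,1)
0.0586 dits

Conditional mutual information: I(X;Y|Z) = H(X|Z) + H(Y|Z) - H(X,Y|Z)

H(Z) = 0.2697
H(X,Z) = 0.5568 → H(X|Z) = 0.2871
H(Y,Z) = 0.5568 → H(Y|Z) = 0.2871
H(X,Y,Z) = 0.7852 → H(X,Y|Z) = 0.5155

I(X;Y|Z) = 0.2871 + 0.2871 - 0.5155 = 0.0586 dits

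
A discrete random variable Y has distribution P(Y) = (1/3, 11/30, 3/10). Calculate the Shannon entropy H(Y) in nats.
1.0953 nats

Shannon entropy is H(X) = -Σ p(x) log p(x).

For P = (1/3, 11/30, 3/10):
H = -1/3 × log_e(1/3) -11/30 × log_e(11/30) -3/10 × log_e(3/10)
H = 1.0953 nats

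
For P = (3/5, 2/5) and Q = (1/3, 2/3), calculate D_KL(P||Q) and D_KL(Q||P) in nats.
D_KL(P||Q) = 0.1483, D_KL(Q||P) = 0.1446

KL divergence is not symmetric: D_KL(P||Q) ≠ D_KL(Q||P) in general.

D_KL(P||Q) = 0.1483 nats
D_KL(Q||P) = 0.1446 nats

No, they are not equal!

This asymmetry is why KL divergence is not a true distance metric.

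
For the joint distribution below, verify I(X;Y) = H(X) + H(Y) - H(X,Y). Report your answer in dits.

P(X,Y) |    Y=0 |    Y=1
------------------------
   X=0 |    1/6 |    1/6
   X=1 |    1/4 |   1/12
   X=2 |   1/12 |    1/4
I(X;Y) = 0.0379 dits

Mutual information has multiple equivalent forms:
- I(X;Y) = H(X) - H(X|Y)
- I(X;Y) = H(Y) - H(Y|X)
- I(X;Y) = H(X) + H(Y) - H(X,Y)

Computing all quantities:
H(X) = 0.4771, H(Y) = 0.3010, H(X,Y) = 0.7403
H(X|Y) = 0.4392, H(Y|X) = 0.2632

Verification:
H(X) - H(X|Y) = 0.4771 - 0.4392 = 0.0379
H(Y) - H(Y|X) = 0.3010 - 0.2632 = 0.0379
H(X) + H(Y) - H(X,Y) = 0.4771 + 0.3010 - 0.7403 = 0.0379

All forms give I(X;Y) = 0.0379 dits. ✓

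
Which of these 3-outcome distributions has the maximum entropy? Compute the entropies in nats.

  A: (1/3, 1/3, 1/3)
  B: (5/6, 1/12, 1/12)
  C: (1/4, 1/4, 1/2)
A

For a discrete distribution over n outcomes, entropy is maximized by the uniform distribution.

Computing entropies:
H(A) = 1.0986 nats
H(B) = 0.5661 nats
H(C) = 1.0397 nats

The uniform distribution (where all probabilities equal 1/3) achieves the maximum entropy of log_e(3) = 1.0986 nats.

Distribution A has the highest entropy.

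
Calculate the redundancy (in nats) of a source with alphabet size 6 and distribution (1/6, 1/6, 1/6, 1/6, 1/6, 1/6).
0.0000 nats

Redundancy measures how far a source is from maximum entropy:
R = H_max - H(X)

Maximum entropy for 6 symbols: H_max = log_e(6) = 1.7918 nats
Actual entropy: H(X) = 1.7918 nats
Redundancy: R = 1.7918 - 1.7918 = 0.0000 nats

This redundancy represents potential for compression: the source could be compressed by 0.0000 nats per symbol.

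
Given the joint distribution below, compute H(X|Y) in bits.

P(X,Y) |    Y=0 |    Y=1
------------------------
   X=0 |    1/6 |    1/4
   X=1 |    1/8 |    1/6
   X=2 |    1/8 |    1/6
1.5626 bits

Using the chain rule: H(X|Y) = H(X,Y) - H(Y)

First, compute H(X,Y) = 2.5425 bits

Marginal P(Y) = (5/12, 7/12)
H(Y) = 0.9799 bits

H(X|Y) = H(X,Y) - H(Y) = 2.5425 - 0.9799 = 1.5626 bits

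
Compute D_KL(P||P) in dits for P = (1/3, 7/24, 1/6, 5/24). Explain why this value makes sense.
0.0000 dits

KL divergence satisfies the Gibbs inequality: D_KL(P||Q) ≥ 0 for all distributions P, Q.

D_KL(P||Q) = Σ p(x) log(p(x)/q(x))
Each term is p(x) × log_10(p(x)/p(x)) = p(x) × log_10(1) = 0, so the sum is 0.
D_KL(P||Q) = 0.0000 dits

When P = Q, the KL divergence is exactly 0, as there is no 'divergence' between identical distributions.

This non-negativity is a fundamental property: relative entropy cannot be negative because it measures how different Q is from P.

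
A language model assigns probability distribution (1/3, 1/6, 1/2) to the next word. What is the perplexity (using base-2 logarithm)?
2.7495

Perplexity is 2^H (or exp(H) for natural log).

First, H = -Σ p log p = 1.4591 bits
Perplexity = 2^1.4591 = 2.7495

Interpretation: The model's uncertainty is equivalent to choosing uniformly among 2.7 options.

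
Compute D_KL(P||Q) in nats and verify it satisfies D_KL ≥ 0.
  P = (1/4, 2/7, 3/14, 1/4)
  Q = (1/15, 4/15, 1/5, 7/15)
0.2089 nats

KL divergence satisfies the Gibbs inequality: D_KL(P||Q) ≥ 0 for all distributions P, Q.

D_KL(P||Q) = Σ p(x) log(p(x)/q(x))
Term by term:
  x=0: 1/4 × log_e[(1/4)/(1/15)] = 0.3304
  x=1: 2/7 × log_e[(2/7)/(4/15)] = 0.0197
  x=2: 3/14 × log_e[(3/14)/(1/5)] = 0.0148
  x=3: 1/4 × log_e[(1/4)/(7/15)] = -0.1560
D_KL(P||Q) = 0.2089 nats

D_KL(P||Q) = 0.2089 ≥ 0 ✓

This non-negativity is a fundamental property: relative entropy cannot be negative because it measures how different Q is from P.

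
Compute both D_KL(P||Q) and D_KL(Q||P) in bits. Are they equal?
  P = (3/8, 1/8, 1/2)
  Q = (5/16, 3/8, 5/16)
D_KL(P||Q) = 0.2396, D_KL(Q||P) = 0.3003

KL divergence is not symmetric: D_KL(P||Q) ≠ D_KL(Q||P) in general.

D_KL(P||Q) = 0.2396 bits
D_KL(Q||P) = 0.3003 bits

No, they are not equal!

This asymmetry is why KL divergence is not a true distance metric.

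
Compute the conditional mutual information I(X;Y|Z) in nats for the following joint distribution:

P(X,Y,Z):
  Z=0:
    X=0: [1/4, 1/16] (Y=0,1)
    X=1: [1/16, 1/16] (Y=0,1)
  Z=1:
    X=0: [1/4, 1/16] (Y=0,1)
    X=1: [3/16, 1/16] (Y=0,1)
0.0197 nats

Conditional mutual information: I(X;Y|Z) = H(X|Z) + H(Y|Z) - H(X,Y|Z)

H(Z) = 0.6853
H(X,Z) = 1.3335 → H(X|Z) = 0.6482
H(Y,Z) = 1.2450 → H(Y|Z) = 0.5597
H(X,Y,Z) = 1.8735 → H(X,Y|Z) = 1.1881

I(X;Y|Z) = 0.6482 + 0.5597 - 1.1881 = 0.0197 nats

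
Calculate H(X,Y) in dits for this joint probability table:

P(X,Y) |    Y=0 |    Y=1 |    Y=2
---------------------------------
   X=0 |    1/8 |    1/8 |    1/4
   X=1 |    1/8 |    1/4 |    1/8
0.7526 dits

Joint entropy is H(X,Y) = -Σ_{x,y} p(x,y) log p(x,y).

Summing over all non-zero entries:
H(X,Y) = -[1/8·log_10(1/8) + 1/8·log_10(1/8) + 1/4·log_10(1/4) + 1/8·log_10(1/8) + 1/4·log_10(1/4) + 1/8·log_10(1/8)]
H(X,Y) = 0.7526 dits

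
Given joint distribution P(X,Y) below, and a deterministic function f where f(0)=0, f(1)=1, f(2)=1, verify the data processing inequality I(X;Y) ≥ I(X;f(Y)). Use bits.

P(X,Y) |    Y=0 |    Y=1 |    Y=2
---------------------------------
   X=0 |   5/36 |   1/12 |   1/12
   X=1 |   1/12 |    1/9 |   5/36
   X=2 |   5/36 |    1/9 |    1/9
I(X;Y) = 0.0237, I(X;f(Y)) = 0.0223, inequality holds: 0.0237 ≥ 0.0223

Data Processing Inequality: For any Markov chain X → Y → Z, we have I(X;Y) ≥ I(X;Z).

Here Z = f(Y) is a deterministic function of Y, forming X → Y → Z.

Original I(X;Y) = 0.0237 bits

After applying f:
P(X,Z) where Z=f(Y):
- P(X,Z=0) = P(X,Y=0)
- P(X,Z=1) = P(X,Y=1) + P(X,Y=2)

I(X;Z) = I(X;f(Y)) = 0.0223 bits

Verification: 0.0237 ≥ 0.0223 ✓

Information cannot be created by processing; the function f can only lose information about X.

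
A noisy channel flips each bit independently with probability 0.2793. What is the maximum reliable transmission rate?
0.1455 bits

For a binary symmetric channel (BSC) with error probability p:
Capacity C = 1 - H(p) bits per symbol

where H(p) = -p log₂(p) - (1-p) log₂(1-p) is the binary entropy function.

H(0.2793) = 0.8545 bits
C = 1 - 0.8545 = 0.1455 bits per symbol

This means we can reliably transmit up to 0.1455 bits of information per channel use.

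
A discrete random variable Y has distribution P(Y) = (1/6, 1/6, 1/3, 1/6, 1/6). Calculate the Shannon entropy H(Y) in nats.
1.5607 nats

Shannon entropy is H(X) = -Σ p(x) log p(x).

For P = (1/6, 1/6, 1/3, 1/6, 1/6):
H = -1/6 × log_e(1/6) -1/6 × log_e(1/6) -1/3 × log_e(1/3) -1/6 × log_e(1/6) -1/6 × log_e(1/6)
H = 1.5607 nats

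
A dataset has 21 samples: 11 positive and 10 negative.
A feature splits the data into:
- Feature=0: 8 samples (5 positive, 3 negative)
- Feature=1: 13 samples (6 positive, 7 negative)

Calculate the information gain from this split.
0.0184 bits

Information Gain = H(Y) - H(Y|Feature)

Before split:
P(positive) = 11/21 = 0.5238
H(Y) = 0.9984 bits

After split:
Feature=0: H = 0.9544 bits (weight = 8/21)
Feature=1: H = 0.9957 bits (weight = 13/21)
H(Y|Feature) = (8/21)×0.9544 + (13/21)×0.9957 = 0.9800 bits

Information Gain = 0.9984 - 0.9800 = 0.0184 bits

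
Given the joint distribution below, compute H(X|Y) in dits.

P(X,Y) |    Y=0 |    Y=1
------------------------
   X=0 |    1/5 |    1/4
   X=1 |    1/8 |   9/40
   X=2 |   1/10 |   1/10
0.4528 dits

Using the chain rule: H(X|Y) = H(X,Y) - H(Y)

First, compute H(X,Y) = 0.7490 dits

Marginal P(Y) = (17/40, 23/40)
H(Y) = 0.2961 dits

H(X|Y) = H(X,Y) - H(Y) = 0.7490 - 0.2961 = 0.4528 dits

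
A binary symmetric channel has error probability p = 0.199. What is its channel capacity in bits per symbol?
0.2801 bits

For a binary symmetric channel (BSC) with error probability p:
Capacity C = 1 - H(p) bits per symbol

where H(p) = -p log₂(p) - (1-p) log₂(1-p) is the binary entropy function.

H(0.199) = 0.7199 bits
C = 1 - 0.7199 = 0.2801 bits per symbol

This means we can reliably transmit up to 0.2801 bits of information per channel use.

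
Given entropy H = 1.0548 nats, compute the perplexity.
2.8714

Perplexity is e^H (or exp(H) for natural log).

H = 1.0548 nats
Perplexity = e^1.0548 = 2.8714

Interpretation: The model's uncertainty is equivalent to choosing uniformly among 2.9 options.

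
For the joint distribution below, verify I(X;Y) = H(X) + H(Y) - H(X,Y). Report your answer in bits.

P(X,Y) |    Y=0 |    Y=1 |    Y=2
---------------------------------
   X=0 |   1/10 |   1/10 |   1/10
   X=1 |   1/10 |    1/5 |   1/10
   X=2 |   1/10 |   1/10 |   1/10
I(X;Y) = 0.0200 bits

Mutual information has multiple equivalent forms:
- I(X;Y) = H(X) - H(X|Y)
- I(X;Y) = H(Y) - H(Y|X)
- I(X;Y) = H(X) + H(Y) - H(X,Y)

Computing all quantities:
H(X) = 1.5710, H(Y) = 1.5710, H(X,Y) = 3.1219
H(X|Y) = 1.5510, H(Y|X) = 1.5510

Verification:
H(X) - H(X|Y) = 1.5710 - 1.5510 = 0.0200
H(Y) - H(Y|X) = 1.5710 - 1.5510 = 0.0200
H(X) + H(Y) - H(X,Y) = 1.5710 + 1.5710 - 3.1219 = 0.0200

All forms give I(X;Y) = 0.0200 bits. ✓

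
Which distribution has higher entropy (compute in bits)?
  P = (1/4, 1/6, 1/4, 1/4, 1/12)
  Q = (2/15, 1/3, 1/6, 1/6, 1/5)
Q

Computing entropies in bits:
H(P) = 2.2296
H(Q) = 2.2419

Distribution Q has higher entropy.

Intuition: The distribution closer to uniform (more spread out) has higher entropy.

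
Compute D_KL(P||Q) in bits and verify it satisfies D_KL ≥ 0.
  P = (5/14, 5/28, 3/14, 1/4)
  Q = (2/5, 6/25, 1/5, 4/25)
0.0477 bits

KL divergence satisfies the Gibbs inequality: D_KL(P||Q) ≥ 0 for all distributions P, Q.

D_KL(P||Q) = Σ p(x) log(p(x)/q(x))
Term by term:
  x=0: 5/14 × log_2[(5/14)/(2/5)] = -0.0584
  x=1: 5/28 × log_2[(5/28)/(6/25)] = -0.0762
  x=2: 3/14 × log_2[(3/14)/(1/5)] = 0.0213
  x=3: 1/4 × log_2[(1/4)/(4/25)] = 0.1610
D_KL(P||Q) = 0.0477 bits

D_KL(P||Q) = 0.0477 ≥ 0 ✓

This non-negativity is a fundamental property: relative entropy cannot be negative because it measures how different Q is from P.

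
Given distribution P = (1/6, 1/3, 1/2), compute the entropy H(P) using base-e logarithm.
1.0114 nats

Shannon entropy is H(X) = -Σ p(x) log p(x).

For P = (1/6, 1/3, 1/2):
H = -1/6 × log_e(1/6) -1/3 × log_e(1/3) -1/2 × log_e(1/2)
H = 1.0114 nats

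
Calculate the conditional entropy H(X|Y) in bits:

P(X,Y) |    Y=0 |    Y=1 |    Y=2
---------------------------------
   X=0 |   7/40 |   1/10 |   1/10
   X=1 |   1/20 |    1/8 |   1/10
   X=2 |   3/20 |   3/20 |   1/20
1.5036 bits

Using the chain rule: H(X|Y) = H(X,Y) - H(Y)

First, compute H(X,Y) = 3.0649 bits

Marginal P(Y) = (3/8, 3/8, 1/4)
H(Y) = 1.5613 bits

H(X|Y) = H(X,Y) - H(Y) = 3.0649 - 1.5613 = 1.5036 bits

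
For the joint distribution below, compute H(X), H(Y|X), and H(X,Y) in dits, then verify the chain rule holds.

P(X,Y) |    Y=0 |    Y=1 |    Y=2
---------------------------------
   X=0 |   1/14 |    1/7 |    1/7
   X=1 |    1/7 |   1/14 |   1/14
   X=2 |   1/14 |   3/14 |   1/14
H(X,Y) = 0.9149, H(X) = 0.4748, H(Y|X) = 0.4400 (all in dits)

Chain rule: H(X,Y) = H(X) + H(Y|X)

Left side — joint entropy directly:
H(X,Y) = -Σ p(x,y) log p(x,y) = 0.9149 dits

Right side — compute H(Y|X) from the conditional distributions:
P(X) = (5/14, 2/7, 5/14), so H(X) = 0.4748 dits
H(Y|X) = Σ_x P(X=x) · H(Y|X=x):
  P(Y|X=0) = (1/5, 2/5, 2/5), H(Y|X=0) = 0.4581, weight P(X=0) = 5/14
  P(Y|X=1) = (1/2, 1/4, 1/4), H(Y|X=1) = 0.4515, weight P(X=1) = 2/7
  P(Y|X=2) = (1/5, 3/5, 1/5), H(Y|X=2) = 0.4127, weight P(X=2) = 5/14
H(Y|X) = 0.4400 dits

H(X) + H(Y|X) = 0.4748 + 0.4400 = 0.9149 dits

Both sides equal 0.9149 dits. ✓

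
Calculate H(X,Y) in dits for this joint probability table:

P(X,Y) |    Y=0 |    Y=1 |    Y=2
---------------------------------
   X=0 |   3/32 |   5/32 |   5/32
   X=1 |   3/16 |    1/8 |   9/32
0.7525 dits

Joint entropy is H(X,Y) = -Σ_{x,y} p(x,y) log p(x,y).

Summing over all non-zero entries:
H(X,Y) = -[3/32·log_10(3/32) + 5/32·log_10(5/32) + 5/32·log_10(5/32) + 3/16·log_10(3/16) + 1/8·log_10(1/8) + 9/32·log_10(9/32)]
H(X,Y) = 0.7525 dits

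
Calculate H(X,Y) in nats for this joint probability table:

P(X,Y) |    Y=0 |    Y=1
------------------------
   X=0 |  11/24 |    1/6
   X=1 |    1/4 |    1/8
1.2627 nats

Joint entropy is H(X,Y) = -Σ_{x,y} p(x,y) log p(x,y).

Summing over all non-zero entries:
H(X,Y) = -[11/24·log_e(11/24) + 1/6·log_e(1/6) + 1/4·log_e(1/4) + 1/8·log_e(1/8)]
H(X,Y) = 1.2627 nats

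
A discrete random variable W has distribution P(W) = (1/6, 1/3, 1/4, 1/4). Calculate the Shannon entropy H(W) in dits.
0.5898 dits

Shannon entropy is H(X) = -Σ p(x) log p(x).

For P = (1/6, 1/3, 1/4, 1/4):
H = -1/6 × log_10(1/6) -1/3 × log_10(1/3) -1/4 × log_10(1/4) -1/4 × log_10(1/4)
H = 0.5898 dits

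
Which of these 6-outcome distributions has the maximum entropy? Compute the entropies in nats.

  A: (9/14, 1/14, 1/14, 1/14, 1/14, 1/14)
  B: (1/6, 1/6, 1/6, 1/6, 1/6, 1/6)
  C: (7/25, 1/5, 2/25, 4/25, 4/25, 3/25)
B

For a discrete distribution over n outcomes, entropy is maximized by the uniform distribution.

Computing entropies:
H(A) = 1.2266 nats
H(B) = 1.7918 nats
H(C) = 1.7212 nats

The uniform distribution (where all probabilities equal 1/6) achieves the maximum entropy of log_e(6) = 1.7918 nats.

Distribution B has the highest entropy.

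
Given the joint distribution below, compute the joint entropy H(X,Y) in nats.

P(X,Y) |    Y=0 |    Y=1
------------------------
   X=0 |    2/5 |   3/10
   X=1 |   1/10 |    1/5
1.2799 nats

Joint entropy is H(X,Y) = -Σ_{x,y} p(x,y) log p(x,y).

Summing over all non-zero entries:
H(X,Y) = -[2/5·log_e(2/5) + 3/10·log_e(3/10) + 1/10·log_e(1/10) + 1/5·log_e(1/5)]
H(X,Y) = 1.2799 nats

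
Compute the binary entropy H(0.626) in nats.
0.6611 nats

The binary entropy function is:
H(p) = -p log(p) - (1-p) log(1-p)

H(0.626) = -0.626 × log_e(0.626) - 0.374 × log_e(0.374)
H(0.626) = 0.6611 nats

Note: Binary entropy is maximized at p=0.5 (H=1 bit) and minimized at p=0 or p=1 (H=0).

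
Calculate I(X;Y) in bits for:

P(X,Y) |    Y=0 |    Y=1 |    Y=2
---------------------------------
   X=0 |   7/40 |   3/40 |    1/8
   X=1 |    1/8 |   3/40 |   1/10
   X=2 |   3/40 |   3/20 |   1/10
0.0516 bits

Mutual information: I(X;Y) = H(X) + H(Y) - H(X,Y)

Marginals:
P(X) = (3/8, 3/10, 13/40), H(X) = 1.5787 bits
P(Y) = (3/8, 3/10, 13/40), H(Y) = 1.5787 bits

Joint entropy: H(X,Y) = 3.1058 bits

I(X;Y) = 1.5787 + 1.5787 - 3.1058 = 0.0516 bits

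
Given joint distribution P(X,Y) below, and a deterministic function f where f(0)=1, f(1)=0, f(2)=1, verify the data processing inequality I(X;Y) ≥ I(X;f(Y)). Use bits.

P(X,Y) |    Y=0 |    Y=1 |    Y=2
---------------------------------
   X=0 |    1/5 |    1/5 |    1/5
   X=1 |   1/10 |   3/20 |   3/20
I(X;Y) = 0.0058, I(X;f(Y)) = 0.0013, inequality holds: 0.0058 ≥ 0.0013

Data Processing Inequality: For any Markov chain X → Y → Z, we have I(X;Y) ≥ I(X;Z).

Here Z = f(Y) is a deterministic function of Y, forming X → Y → Z.

Original I(X;Y) = 0.0058 bits

After applying f:
P(X,Z) where Z=f(Y):
- P(X,Z=0) = P(X,Y=1)
- P(X,Z=1) = P(X,Y=0) + P(X,Y=2)

I(X;Z) = I(X;f(Y)) = 0.0013 bits

Verification: 0.0058 ≥ 0.0013 ✓

Information cannot be created by processing; the function f can only lose information about X.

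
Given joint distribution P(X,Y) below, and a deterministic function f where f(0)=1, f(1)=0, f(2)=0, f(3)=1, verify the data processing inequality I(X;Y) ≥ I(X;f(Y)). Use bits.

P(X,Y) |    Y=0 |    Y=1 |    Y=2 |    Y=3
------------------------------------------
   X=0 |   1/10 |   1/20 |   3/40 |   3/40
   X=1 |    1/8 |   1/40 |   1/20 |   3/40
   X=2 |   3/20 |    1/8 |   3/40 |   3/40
I(X;Y) = 0.0422, I(X;f(Y)) = 0.0206, inequality holds: 0.0422 ≥ 0.0206

Data Processing Inequality: For any Markov chain X → Y → Z, we have I(X;Y) ≥ I(X;Z).

Here Z = f(Y) is a deterministic function of Y, forming X → Y → Z.

Original I(X;Y) = 0.0422 bits

After applying f:
P(X,Z) where Z=f(Y):
- P(X,Z=0) = P(X,Y=1) + P(X,Y=2)
- P(X,Z=1) = P(X,Y=0) + P(X,Y=3)

I(X;Z) = I(X;f(Y)) = 0.0206 bits

Verification: 0.0422 ≥ 0.0206 ✓

Information cannot be created by processing; the function f can only lose information about X.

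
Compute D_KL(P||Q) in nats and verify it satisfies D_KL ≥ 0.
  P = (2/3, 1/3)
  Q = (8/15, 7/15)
0.0366 nats

KL divergence satisfies the Gibbs inequality: D_KL(P||Q) ≥ 0 for all distributions P, Q.

D_KL(P||Q) = Σ p(x) log(p(x)/q(x))
Term by term:
  x=0: 2/3 × log_e[(2/3)/(8/15)] = 0.1488
  x=1: 1/3 × log_e[(1/3)/(7/15)] = -0.1122
D_KL(P||Q) = 0.0366 nats

D_KL(P||Q) = 0.0366 ≥ 0 ✓

This non-negativity is a fundamental property: relative entropy cannot be negative because it measures how different Q is from P.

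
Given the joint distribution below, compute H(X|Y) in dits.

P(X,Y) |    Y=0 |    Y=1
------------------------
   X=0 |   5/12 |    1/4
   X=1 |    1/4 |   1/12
0.2729 dits

Using the chain rule: H(X|Y) = H(X,Y) - H(Y)

First, compute H(X,Y) = 0.5494 dits

Marginal P(Y) = (2/3, 1/3)
H(Y) = 0.2764 dits

H(X|Y) = H(X,Y) - H(Y) = 0.5494 - 0.2764 = 0.2729 dits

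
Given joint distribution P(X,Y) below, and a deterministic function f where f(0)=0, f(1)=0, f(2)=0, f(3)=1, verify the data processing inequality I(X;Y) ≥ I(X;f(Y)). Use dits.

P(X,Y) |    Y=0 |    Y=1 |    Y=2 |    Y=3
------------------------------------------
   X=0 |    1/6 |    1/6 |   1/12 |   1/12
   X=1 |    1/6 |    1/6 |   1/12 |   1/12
I(X;Y) = 0.0000, I(X;f(Y)) = 0.0000, inequality holds: 0.0000 ≥ 0.0000

Data Processing Inequality: For any Markov chain X → Y → Z, we have I(X;Y) ≥ I(X;Z).

Here Z = f(Y) is a deterministic function of Y, forming X → Y → Z.

Original I(X;Y) = 0.0000 dits

After applying f:
P(X,Z) where Z=f(Y):
- P(X,Z=0) = P(X,Y=0) + P(X,Y=1) + P(X,Y=2)
- P(X,Z=1) = P(X,Y=3)

I(X;Z) = I(X;f(Y)) = 0.0000 dits

Verification: 0.0000 ≥ 0.0000 ✓

Information cannot be created by processing; the function f can only lose information about X.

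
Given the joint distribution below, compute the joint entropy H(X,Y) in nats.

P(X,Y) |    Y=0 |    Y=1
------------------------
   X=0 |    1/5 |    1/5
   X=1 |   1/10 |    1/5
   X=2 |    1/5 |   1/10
1.7481 nats

Joint entropy is H(X,Y) = -Σ_{x,y} p(x,y) log p(x,y).

Summing over all non-zero entries:
H(X,Y) = -[1/5·log_e(1/5) + 1/5·log_e(1/5) + 1/10·log_e(1/10) + 1/5·log_e(1/5) + 1/5·log_e(1/5) + 1/10·log_e(1/10)]
H(X,Y) = 1.7481 nats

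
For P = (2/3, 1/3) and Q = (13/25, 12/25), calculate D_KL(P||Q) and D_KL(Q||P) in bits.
D_KL(P||Q) = 0.0636, D_KL(Q||P) = 0.0661

KL divergence is not symmetric: D_KL(P||Q) ≠ D_KL(Q||P) in general.

D_KL(P||Q) = 0.0636 bits
D_KL(Q||P) = 0.0661 bits

No, they are not equal!

This asymmetry is why KL divergence is not a true distance metric.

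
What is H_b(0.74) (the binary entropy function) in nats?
0.5731 nats

The binary entropy function is:
H(p) = -p log(p) - (1-p) log(1-p)

H(0.74) = -0.74 × log_e(0.74) - 0.26 × log_e(0.26)
H(0.74) = 0.5731 nats

Note: Binary entropy is maximized at p=0.5 (H=1 bit) and minimized at p=0 or p=1 (H=0).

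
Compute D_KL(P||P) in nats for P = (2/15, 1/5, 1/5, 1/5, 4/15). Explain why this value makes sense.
0.0000 nats

KL divergence satisfies the Gibbs inequality: D_KL(P||Q) ≥ 0 for all distributions P, Q.

D_KL(P||Q) = Σ p(x) log(p(x)/q(x))
Each term is p(x) × log_e(p(x)/p(x)) = p(x) × log_e(1) = 0, so the sum is 0.
D_KL(P||Q) = 0.0000 nats

When P = Q, the KL divergence is exactly 0, as there is no 'divergence' between identical distributions.

This non-negativity is a fundamental property: relative entropy cannot be negative because it measures how different Q is from P.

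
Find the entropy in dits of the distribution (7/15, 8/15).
0.3001 dits

Shannon entropy is H(X) = -Σ p(x) log p(x).

For P = (7/15, 8/15):
H = -7/15 × log_10(7/15) -8/15 × log_10(8/15)
H = 0.3001 dits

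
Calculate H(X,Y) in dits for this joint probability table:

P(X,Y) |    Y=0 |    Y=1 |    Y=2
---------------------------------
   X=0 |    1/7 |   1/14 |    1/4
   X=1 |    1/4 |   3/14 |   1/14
0.7288 dits

Joint entropy is H(X,Y) = -Σ_{x,y} p(x,y) log p(x,y).

Summing over all non-zero entries:
H(X,Y) = -[1/7·log_10(1/7) + 1/14·log_10(1/14) + 1/4·log_10(1/4) + 1/4·log_10(1/4) + 3/14·log_10(3/14) + 1/14·log_10(1/14)]
H(X,Y) = 0.7288 dits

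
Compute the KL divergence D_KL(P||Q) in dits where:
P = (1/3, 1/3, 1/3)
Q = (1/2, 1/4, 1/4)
0.0246 dits

KL divergence: D_KL(P||Q) = Σ p(x) log(p(x)/q(x))

Computing term by term:
  x=0: 1/3 × log_10[(1/3)/(1/2)] = 1/3 × -0.1761 = -0.0587
  x=1: 1/3 × log_10[(1/3)/(1/4)] = 1/3 × 0.1249 = 0.0416
  x=2: 1/3 × log_10[(1/3)/(1/4)] = 1/3 × 0.1249 = 0.0416

D_KL(P||Q) = 0.0246 dits

Note: KL divergence is always non-negative and equals 0 iff P = Q.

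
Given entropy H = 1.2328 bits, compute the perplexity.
2.3502

Perplexity is 2^H (or exp(H) for natural log).

H = 1.2328 bits
Perplexity = 2^1.2328 = 2.3502

Interpretation: The model's uncertainty is equivalent to choosing uniformly among 2.4 options.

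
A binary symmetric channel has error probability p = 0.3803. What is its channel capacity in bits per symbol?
0.0417 bits

For a binary symmetric channel (BSC) with error probability p:
Capacity C = 1 - H(p) bits per symbol

where H(p) = -p log₂(p) - (1-p) log₂(1-p) is the binary entropy function.

H(0.3803) = 0.9583 bits
C = 1 - 0.9583 = 0.0417 bits per symbol

This means we can reliably transmit up to 0.0417 bits of information per channel use.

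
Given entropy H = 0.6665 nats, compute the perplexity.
1.9474

Perplexity is e^H (or exp(H) for natural log).

H = 0.6665 nats
Perplexity = e^0.6665 = 1.9474

Interpretation: The model's uncertainty is equivalent to choosing uniformly among 1.9 options.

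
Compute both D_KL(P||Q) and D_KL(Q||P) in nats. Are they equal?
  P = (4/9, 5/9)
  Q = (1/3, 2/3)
D_KL(P||Q) = 0.0266, D_KL(Q||P) = 0.0257

KL divergence is not symmetric: D_KL(P||Q) ≠ D_KL(Q||P) in general.

D_KL(P||Q) = 0.0266 nats
D_KL(Q||P) = 0.0257 nats

No, they are not equal!

This asymmetry is why KL divergence is not a true distance metric.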